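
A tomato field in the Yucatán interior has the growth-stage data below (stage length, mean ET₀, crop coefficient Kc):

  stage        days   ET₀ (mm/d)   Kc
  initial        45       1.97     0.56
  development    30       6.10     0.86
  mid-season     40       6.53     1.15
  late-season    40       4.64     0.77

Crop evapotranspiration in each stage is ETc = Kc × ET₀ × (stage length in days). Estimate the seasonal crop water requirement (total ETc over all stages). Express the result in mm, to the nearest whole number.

initial: 0.56 × 1.97 × 45 = 49.64 mm
development: 0.86 × 6.10 × 30 = 157.38 mm
mid-season: 1.15 × 6.53 × 40 = 300.38 mm
late-season: 0.77 × 4.64 × 40 = 142.91 mm
Seasonal total = 650.31 mm

650 mm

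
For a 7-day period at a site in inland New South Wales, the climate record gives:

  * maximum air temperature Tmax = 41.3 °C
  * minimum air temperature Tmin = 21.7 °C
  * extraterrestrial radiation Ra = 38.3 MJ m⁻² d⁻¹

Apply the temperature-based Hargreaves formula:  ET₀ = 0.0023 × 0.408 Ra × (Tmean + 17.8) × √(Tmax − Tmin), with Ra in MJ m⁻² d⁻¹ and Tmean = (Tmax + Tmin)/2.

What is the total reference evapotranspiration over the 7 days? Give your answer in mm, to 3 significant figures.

Tmean = (41.3 + 21.7)/2 = 31.50 °C
0.408 Ra = 0.408 × 38.3 = 15.6264 mm/d equivalent
ET₀ = 0.0023 × 15.6264 × (31.50 + 17.8) × √19.6 = 0.0023 × 15.6264 × 49.30 × 4.4272 = 7.8445 mm/d
Over 7 days: 7.8445 × 7 = 54.912 mm

54.9 mm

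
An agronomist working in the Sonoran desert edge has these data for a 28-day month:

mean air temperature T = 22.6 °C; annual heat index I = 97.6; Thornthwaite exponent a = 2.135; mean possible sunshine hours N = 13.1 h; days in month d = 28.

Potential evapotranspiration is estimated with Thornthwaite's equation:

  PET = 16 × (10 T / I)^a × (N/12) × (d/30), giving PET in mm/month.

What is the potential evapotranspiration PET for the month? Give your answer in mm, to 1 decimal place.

97.9 mm

10T/I = 10 × 22.6 / 97.6 = 2.3156
(10T/I)^a = 2.3156^2.135 = 6.0056
Uncorrected PET = 16 × 6.0056 = 96.090 mm
Correction = (N/12)(d/30) = (13.1/12)(28/30) = 1.0189
PET = 96.090 × 1.0189 = 97.906 mm/month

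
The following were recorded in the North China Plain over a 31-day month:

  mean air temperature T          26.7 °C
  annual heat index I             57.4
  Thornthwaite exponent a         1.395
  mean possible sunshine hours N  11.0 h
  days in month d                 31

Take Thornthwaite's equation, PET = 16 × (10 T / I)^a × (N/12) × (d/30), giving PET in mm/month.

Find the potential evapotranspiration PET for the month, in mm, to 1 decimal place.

129.4 mm

10T/I = 10 × 26.7 / 57.4 = 4.6516
(10T/I)^a = 4.6516^1.395 = 8.5370
Uncorrected PET = 16 × 8.5370 = 136.592 mm
Correction = (N/12)(d/30) = (11.0/12)(31/30) = 0.9472
PET = 136.592 × 0.9472 = 129.380 mm/month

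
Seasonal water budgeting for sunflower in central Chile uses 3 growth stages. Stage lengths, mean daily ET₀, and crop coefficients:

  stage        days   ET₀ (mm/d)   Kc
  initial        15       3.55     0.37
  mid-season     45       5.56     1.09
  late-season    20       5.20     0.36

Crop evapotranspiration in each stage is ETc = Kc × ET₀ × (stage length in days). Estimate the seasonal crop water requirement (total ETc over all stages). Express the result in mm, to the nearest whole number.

330 mm

initial: 0.37 × 3.55 × 15 = 19.70 mm
mid-season: 1.09 × 5.56 × 45 = 272.72 mm
late-season: 0.36 × 5.20 × 20 = 37.44 mm
Seasonal total = 329.86 mm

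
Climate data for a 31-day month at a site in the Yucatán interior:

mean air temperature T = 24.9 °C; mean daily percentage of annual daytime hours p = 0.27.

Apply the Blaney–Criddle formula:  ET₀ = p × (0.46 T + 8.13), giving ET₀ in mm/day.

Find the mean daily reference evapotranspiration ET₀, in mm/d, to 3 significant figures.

ET₀ = 0.27 × (0.46 × 24.9 + 8.13) = 0.27 × 19.584 = 5.2877 mm/d

5.29 mm/d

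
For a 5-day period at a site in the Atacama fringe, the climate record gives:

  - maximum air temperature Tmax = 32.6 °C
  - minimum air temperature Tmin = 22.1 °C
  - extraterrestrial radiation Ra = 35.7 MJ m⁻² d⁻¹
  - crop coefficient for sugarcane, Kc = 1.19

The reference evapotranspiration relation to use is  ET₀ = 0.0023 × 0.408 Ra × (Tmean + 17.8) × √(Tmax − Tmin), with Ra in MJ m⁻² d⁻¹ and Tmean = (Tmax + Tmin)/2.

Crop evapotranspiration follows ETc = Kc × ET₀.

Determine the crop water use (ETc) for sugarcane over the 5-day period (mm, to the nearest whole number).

Tmean = (32.6 + 22.1)/2 = 27.35 °C
0.408 Ra = 0.408 × 35.7 = 14.5656 mm/d equivalent
ET₀ = 0.0023 × 14.5656 × (27.35 + 17.8) × √10.5 = 0.0023 × 14.5656 × 45.15 × 3.2404 = 4.9013 mm/d
ETc = Kc × ET₀ = 1.19 × 4.9013 = 5.8325 mm/d
Over 5 days: 5.8325 × 5 = 29.163 mm

29 mm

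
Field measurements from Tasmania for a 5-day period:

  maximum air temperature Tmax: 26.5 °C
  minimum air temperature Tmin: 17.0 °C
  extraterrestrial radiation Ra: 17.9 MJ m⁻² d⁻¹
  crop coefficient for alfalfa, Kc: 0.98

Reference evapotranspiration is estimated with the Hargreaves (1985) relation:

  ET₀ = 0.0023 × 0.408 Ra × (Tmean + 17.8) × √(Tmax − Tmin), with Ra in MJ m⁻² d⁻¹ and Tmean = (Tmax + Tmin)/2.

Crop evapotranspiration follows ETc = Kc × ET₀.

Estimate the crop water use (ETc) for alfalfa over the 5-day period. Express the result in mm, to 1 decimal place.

10.0 mm

Tmean = (26.5 + 17.0)/2 = 21.75 °C
0.408 Ra = 0.408 × 17.9 = 7.3032 mm/d equivalent
ET₀ = 0.0023 × 7.3032 × (21.75 + 17.8) × √9.5 = 0.0023 × 7.3032 × 39.55 × 3.0822 = 2.0476 mm/d
ETc = Kc × ET₀ = 0.98 × 2.0476 = 2.0066 mm/d
Over 5 days: 2.0066 × 5 = 10.033 mm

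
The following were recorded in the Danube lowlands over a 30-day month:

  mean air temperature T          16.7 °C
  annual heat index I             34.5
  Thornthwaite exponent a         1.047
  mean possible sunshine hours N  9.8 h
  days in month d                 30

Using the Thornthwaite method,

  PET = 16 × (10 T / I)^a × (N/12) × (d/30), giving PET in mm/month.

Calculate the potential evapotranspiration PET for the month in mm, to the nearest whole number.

10T/I = 10 × 16.7 / 34.5 = 4.8406
(10T/I)^a = 4.8406^1.047 = 5.2130
Uncorrected PET = 16 × 5.2130 = 83.408 mm
Correction = (N/12)(d/30) = (9.8/12)(30/30) = 0.8167
PET = 83.408 × 0.8167 = 68.119 mm/month

68 mm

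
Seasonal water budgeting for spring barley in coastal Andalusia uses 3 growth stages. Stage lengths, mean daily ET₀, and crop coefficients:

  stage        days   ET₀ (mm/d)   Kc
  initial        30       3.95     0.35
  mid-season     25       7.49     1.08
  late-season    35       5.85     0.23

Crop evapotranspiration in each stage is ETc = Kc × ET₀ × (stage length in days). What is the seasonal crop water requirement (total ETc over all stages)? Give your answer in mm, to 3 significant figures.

initial: 0.35 × 3.95 × 30 = 41.48 mm
mid-season: 1.08 × 7.49 × 25 = 202.23 mm
late-season: 0.23 × 5.85 × 35 = 47.09 mm
Seasonal total = 290.80 mm

291 mm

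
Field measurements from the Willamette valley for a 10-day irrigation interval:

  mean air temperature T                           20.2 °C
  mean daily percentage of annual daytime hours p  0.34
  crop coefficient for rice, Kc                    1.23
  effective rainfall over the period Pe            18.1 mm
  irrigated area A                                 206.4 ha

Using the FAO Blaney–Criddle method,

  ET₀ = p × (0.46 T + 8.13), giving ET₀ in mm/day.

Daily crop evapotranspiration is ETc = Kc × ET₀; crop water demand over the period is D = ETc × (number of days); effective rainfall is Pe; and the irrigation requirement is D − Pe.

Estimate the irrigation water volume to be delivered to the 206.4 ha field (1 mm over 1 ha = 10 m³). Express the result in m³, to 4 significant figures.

113000 m³

ET₀ = 0.34 × (0.46 × 20.2 + 8.13) = 0.34 × 17.422 = 5.9235 mm/d
ETc = Kc × ET₀ = 1.23 × 5.9235 = 7.2859 mm/d
Crop demand D = ETc × 10 d = 7.2859 × 10 = 72.859 mm
D − Pe = 72.859 − 18.1 = 54.759 mm
Volume = 54.759 mm × 206.4 ha × 10 = 113022.6 m³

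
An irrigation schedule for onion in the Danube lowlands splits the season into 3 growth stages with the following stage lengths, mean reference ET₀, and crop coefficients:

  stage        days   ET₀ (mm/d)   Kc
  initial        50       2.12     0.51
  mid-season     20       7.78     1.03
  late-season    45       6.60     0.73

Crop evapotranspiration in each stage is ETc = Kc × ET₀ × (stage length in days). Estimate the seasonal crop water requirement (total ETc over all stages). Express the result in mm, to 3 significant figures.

431 mm

initial: 0.51 × 2.12 × 50 = 54.06 mm
mid-season: 1.03 × 7.78 × 20 = 160.27 mm
late-season: 0.73 × 6.60 × 45 = 216.81 mm
Seasonal total = 431.14 mm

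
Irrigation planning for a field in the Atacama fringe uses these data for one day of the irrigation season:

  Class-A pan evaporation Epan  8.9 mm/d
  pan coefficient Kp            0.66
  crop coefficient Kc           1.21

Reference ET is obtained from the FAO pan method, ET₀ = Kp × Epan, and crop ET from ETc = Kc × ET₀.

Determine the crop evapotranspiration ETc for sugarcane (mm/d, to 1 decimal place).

7.1 mm/d

ET₀ = 0.66 × 8.9 = 5.8740 mm/d
ETc = Kc × ET₀ = 1.21 × 5.8740 = 7.1075 mm/d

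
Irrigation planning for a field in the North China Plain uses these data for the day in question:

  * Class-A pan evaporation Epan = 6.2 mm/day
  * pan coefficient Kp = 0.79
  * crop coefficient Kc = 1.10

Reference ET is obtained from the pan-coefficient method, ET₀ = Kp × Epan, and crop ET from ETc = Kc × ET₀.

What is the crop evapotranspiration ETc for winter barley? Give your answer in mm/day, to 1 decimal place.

5.4 mm/day

ET₀ = 0.79 × 6.2 = 4.8980 mm/d
ETc = Kc × ET₀ = 1.10 × 4.8980 = 5.3878 mm/d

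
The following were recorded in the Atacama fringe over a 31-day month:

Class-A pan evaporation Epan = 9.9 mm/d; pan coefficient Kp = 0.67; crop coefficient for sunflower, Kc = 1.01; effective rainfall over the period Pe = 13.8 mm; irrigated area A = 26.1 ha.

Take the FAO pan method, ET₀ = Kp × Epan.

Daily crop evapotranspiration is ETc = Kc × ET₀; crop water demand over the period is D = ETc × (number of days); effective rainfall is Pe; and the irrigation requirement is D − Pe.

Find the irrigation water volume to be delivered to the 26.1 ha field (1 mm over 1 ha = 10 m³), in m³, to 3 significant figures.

ET₀ = 0.67 × 9.9 = 6.6330 mm/d
ETc = Kc × ET₀ = 1.01 × 6.6330 = 6.6993 mm/d
Crop demand D = ETc × 31 d = 6.6993 × 31 = 207.678 mm
D − Pe = 207.678 − 13.8 = 193.878 mm
Volume = 193.878 mm × 26.1 ha × 10 = 50602.2 m³

50600 m³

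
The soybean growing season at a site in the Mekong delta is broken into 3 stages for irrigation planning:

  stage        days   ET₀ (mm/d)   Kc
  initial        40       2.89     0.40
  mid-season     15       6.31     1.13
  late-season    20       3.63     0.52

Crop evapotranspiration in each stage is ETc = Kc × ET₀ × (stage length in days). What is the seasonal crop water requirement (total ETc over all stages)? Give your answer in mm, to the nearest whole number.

initial: 0.40 × 2.89 × 40 = 46.24 mm
mid-season: 1.13 × 6.31 × 15 = 106.95 mm
late-season: 0.52 × 3.63 × 20 = 37.75 mm
Seasonal total = 190.94 mm

191 mm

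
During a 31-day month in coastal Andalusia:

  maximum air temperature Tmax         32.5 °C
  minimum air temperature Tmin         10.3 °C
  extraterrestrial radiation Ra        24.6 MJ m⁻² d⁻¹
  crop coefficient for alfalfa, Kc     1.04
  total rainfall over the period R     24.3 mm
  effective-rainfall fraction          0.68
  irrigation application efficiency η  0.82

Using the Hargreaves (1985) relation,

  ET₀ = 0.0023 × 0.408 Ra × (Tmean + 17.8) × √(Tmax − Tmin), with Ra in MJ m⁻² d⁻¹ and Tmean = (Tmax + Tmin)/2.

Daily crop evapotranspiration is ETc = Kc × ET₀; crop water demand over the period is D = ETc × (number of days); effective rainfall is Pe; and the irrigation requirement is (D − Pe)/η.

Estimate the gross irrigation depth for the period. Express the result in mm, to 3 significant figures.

Tmean = (32.5 + 10.3)/2 = 21.40 °C
0.408 Ra = 0.408 × 24.6 = 10.0368 mm/d equivalent
ET₀ = 0.0023 × 10.0368 × (21.40 + 17.8) × √22.2 = 0.0023 × 10.0368 × 39.20 × 4.7117 = 4.2637 mm/d
ETc = Kc × ET₀ = 1.04 × 4.2637 = 4.4342 mm/d
Crop demand D = ETc × 31 d = 4.4342 × 31 = 137.460 mm
Pe = 0.68 × 24.3 = 16.524 mm
D − Pe = 137.460 − 16.524 = 120.936 mm
Gross irrigation = 120.936 / 0.82 = 147.483 mm

147 mm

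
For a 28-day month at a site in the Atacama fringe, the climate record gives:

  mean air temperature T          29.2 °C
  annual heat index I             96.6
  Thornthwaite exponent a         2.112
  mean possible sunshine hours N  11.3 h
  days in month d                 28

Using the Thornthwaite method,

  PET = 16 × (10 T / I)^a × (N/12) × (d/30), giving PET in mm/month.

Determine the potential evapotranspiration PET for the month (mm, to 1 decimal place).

145.4 mm

10T/I = 10 × 29.2 / 96.6 = 3.0228
(10T/I)^a = 3.0228^2.112 = 10.3425
Uncorrected PET = 16 × 10.3425 = 165.480 mm
Correction = (N/12)(d/30) = (11.3/12)(28/30) = 0.8789
PET = 165.480 × 0.8789 = 145.440 mm/month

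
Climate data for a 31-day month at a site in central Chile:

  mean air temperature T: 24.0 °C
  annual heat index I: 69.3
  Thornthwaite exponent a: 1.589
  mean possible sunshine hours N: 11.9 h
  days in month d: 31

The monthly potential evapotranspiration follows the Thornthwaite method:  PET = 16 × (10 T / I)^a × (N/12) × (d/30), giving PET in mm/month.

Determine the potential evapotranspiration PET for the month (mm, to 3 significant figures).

118 mm

10T/I = 10 × 24.0 / 69.3 = 3.4632
(10T/I)^a = 3.4632^1.589 = 7.1983
Uncorrected PET = 16 × 7.1983 = 115.173 mm
Correction = (N/12)(d/30) = (11.9/12)(31/30) = 1.0247
PET = 115.173 × 1.0247 = 118.018 mm/month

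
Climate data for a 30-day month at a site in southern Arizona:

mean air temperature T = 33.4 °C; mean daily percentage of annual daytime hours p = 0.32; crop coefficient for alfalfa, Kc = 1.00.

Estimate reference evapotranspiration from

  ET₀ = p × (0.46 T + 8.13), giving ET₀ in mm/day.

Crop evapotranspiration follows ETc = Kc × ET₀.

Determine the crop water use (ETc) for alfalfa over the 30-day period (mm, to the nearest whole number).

ET₀ = 0.32 × (0.46 × 33.4 + 8.13) = 0.32 × 23.494 = 7.5181 mm/d
ETc = Kc × ET₀ = 1.00 × 7.5181 = 7.5181 mm/d
Over 30 days: 7.5181 × 30 = 225.543 mm

226 mm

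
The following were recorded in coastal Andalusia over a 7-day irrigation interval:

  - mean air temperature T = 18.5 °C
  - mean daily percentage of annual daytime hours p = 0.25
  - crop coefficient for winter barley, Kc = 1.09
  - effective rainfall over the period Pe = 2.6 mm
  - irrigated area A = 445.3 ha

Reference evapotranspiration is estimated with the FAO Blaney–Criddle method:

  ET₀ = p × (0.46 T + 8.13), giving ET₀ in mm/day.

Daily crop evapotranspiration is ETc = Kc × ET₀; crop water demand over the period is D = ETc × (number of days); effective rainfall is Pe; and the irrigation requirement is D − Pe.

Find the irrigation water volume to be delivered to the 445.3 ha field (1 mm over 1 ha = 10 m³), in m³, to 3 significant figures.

ET₀ = 0.25 × (0.46 × 18.5 + 8.13) = 0.25 × 16.640 = 4.1600 mm/d
ETc = Kc × ET₀ = 1.09 × 4.1600 = 4.5344 mm/d
Crop demand D = ETc × 7 d = 4.5344 × 7 = 31.741 mm
D − Pe = 31.741 − 2.6 = 29.141 mm
Volume = 29.141 mm × 445.3 ha × 10 = 129764.9 m³

130000 m³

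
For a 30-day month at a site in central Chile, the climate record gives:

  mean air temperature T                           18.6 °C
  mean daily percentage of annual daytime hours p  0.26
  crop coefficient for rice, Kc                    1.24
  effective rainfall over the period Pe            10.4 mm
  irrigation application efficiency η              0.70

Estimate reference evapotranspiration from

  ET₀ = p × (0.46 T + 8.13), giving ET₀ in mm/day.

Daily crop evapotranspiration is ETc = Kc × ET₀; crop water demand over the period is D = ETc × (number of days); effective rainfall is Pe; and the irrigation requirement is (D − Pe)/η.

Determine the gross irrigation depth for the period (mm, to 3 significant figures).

ET₀ = 0.26 × (0.46 × 18.6 + 8.13) = 0.26 × 16.686 = 4.3384 mm/d
ETc = Kc × ET₀ = 1.24 × 4.3384 = 5.3796 mm/d
Crop demand D = ETc × 30 d = 5.3796 × 30 = 161.388 mm
D − Pe = 161.388 − 10.4 = 150.988 mm
Gross irrigation = 150.988 / 0.70 = 215.697 mm

216 mm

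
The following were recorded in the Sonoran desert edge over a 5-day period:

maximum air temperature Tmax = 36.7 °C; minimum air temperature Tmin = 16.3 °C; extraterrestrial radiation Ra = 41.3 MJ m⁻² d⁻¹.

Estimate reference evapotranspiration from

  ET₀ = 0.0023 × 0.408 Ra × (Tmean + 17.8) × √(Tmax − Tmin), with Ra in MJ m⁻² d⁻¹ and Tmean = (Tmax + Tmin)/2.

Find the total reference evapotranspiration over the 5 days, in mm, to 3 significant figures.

Tmean = (36.7 + 16.3)/2 = 26.50 °C
0.408 Ra = 0.408 × 41.3 = 16.8504 mm/d equivalent
ET₀ = 0.0023 × 16.8504 × (26.50 + 17.8) × √20.4 = 0.0023 × 16.8504 × 44.30 × 4.5166 = 7.7545 mm/d
Over 5 days: 7.7545 × 5 = 38.773 mm

38.8 mm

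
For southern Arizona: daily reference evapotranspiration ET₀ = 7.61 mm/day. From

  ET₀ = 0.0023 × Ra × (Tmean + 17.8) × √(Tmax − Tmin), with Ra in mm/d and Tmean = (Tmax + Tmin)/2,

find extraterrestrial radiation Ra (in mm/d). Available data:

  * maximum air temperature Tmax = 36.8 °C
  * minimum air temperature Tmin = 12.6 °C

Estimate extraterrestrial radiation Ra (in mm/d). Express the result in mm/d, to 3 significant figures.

15.8 mm/d

Tmean = 24.70 °C; √ΔT = 4.9193
Ra = ET₀ / [0.0023 × (Tmean+17.8) × √ΔT] = 7.61 / (0.0023 × 42.50 × 4.9193) = 15.826 mm/d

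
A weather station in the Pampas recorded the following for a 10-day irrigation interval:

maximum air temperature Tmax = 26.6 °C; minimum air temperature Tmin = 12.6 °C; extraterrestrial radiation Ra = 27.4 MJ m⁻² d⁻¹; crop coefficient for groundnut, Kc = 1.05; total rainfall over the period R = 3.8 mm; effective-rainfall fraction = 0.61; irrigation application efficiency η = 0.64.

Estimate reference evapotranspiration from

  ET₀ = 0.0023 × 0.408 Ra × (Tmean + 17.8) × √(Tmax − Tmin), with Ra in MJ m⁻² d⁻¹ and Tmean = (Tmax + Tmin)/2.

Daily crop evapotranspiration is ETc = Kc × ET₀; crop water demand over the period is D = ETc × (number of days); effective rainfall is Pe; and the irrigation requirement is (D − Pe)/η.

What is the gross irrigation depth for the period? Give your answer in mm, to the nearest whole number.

55 mm

Tmean = (26.6 + 12.6)/2 = 19.60 °C
0.408 Ra = 0.408 × 27.4 = 11.1792 mm/d equivalent
ET₀ = 0.0023 × 11.1792 × (19.60 + 17.8) × √14.0 = 0.0023 × 11.1792 × 37.40 × 3.7417 = 3.5981 mm/d
ETc = Kc × ET₀ = 1.05 × 3.5981 = 3.7780 mm/d
Crop demand D = ETc × 10 d = 3.7780 × 10 = 37.780 mm
Pe = 0.61 × 3.8 = 2.318 mm
D − Pe = 37.780 − 2.318 = 35.462 mm
Gross irrigation = 35.462 / 0.64 = 55.409 mm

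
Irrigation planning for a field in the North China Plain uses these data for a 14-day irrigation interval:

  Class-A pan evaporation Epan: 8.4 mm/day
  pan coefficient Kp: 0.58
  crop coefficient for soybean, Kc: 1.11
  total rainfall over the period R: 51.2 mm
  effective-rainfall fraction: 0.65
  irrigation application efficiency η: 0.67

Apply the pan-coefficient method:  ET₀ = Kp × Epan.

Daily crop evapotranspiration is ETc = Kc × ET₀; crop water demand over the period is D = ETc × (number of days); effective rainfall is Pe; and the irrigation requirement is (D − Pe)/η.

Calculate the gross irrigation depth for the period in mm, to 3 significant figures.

63.3 mm

ET₀ = 0.58 × 8.4 = 4.8720 mm/d
ETc = Kc × ET₀ = 1.11 × 4.8720 = 5.4079 mm/d
Crop demand D = ETc × 14 d = 5.4079 × 14 = 75.711 mm
Pe = 0.65 × 51.2 = 33.280 mm
D − Pe = 75.711 − 33.280 = 42.431 mm
Gross irrigation = 42.431 / 0.67 = 63.330 mm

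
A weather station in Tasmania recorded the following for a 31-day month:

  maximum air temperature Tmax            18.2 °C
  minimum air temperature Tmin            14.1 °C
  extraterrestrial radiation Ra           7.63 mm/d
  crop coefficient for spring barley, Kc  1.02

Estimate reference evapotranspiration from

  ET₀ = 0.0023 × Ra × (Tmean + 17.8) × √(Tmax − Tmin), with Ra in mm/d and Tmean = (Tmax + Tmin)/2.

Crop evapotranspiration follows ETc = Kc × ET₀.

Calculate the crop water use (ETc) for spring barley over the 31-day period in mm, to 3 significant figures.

Tmean = (18.2 + 14.1)/2 = 16.15 °C
ET₀ = 0.0023 × 7.63 × (16.15 + 17.8) × √4.1 = 0.0023 × 7.63 × 33.95 × 2.0248 = 1.2064 mm/d
ETc = Kc × ET₀ = 1.02 × 1.2064 = 1.2305 mm/d
Over 31 days: 1.2305 × 31 = 38.146 mm

38.1 mm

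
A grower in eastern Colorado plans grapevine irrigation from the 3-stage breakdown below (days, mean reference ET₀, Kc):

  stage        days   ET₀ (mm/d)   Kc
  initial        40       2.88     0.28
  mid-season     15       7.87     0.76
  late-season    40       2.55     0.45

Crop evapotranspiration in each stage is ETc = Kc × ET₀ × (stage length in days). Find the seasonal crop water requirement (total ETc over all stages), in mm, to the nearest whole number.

initial: 0.28 × 2.88 × 40 = 32.26 mm
mid-season: 0.76 × 7.87 × 15 = 89.72 mm
late-season: 0.45 × 2.55 × 40 = 45.90 mm
Seasonal total = 167.88 mm

168 mm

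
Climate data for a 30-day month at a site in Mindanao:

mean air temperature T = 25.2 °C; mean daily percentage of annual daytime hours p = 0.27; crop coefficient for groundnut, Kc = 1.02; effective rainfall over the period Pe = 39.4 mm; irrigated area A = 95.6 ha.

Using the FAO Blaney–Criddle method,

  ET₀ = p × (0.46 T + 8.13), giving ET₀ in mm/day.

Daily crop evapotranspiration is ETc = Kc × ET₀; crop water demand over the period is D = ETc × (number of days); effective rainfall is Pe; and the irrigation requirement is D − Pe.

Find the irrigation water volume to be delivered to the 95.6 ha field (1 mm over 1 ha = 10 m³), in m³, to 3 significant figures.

118000 m³

ET₀ = 0.27 × (0.46 × 25.2 + 8.13) = 0.27 × 19.722 = 5.3249 mm/d
ETc = Kc × ET₀ = 1.02 × 5.3249 = 5.4314 mm/d
Crop demand D = ETc × 30 d = 5.4314 × 30 = 162.942 mm
D − Pe = 162.942 − 39.4 = 123.542 mm
Volume = 123.542 mm × 95.6 ha × 10 = 118106.2 m³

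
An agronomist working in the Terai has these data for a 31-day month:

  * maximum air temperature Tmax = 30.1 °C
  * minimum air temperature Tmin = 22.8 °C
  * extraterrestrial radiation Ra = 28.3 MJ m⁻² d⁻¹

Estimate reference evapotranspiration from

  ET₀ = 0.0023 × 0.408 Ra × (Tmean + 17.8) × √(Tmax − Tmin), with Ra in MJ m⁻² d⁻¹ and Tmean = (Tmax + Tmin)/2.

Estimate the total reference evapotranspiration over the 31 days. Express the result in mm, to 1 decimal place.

Tmean = (30.1 + 22.8)/2 = 26.45 °C
0.408 Ra = 0.408 × 28.3 = 11.5464 mm/d equivalent
ET₀ = 0.0023 × 11.5464 × (26.45 + 17.8) × √7.3 = 0.0023 × 11.5464 × 44.25 × 2.7019 = 3.1751 mm/d
Over 31 days: 3.1751 × 31 = 98.428 mm

98.4 mm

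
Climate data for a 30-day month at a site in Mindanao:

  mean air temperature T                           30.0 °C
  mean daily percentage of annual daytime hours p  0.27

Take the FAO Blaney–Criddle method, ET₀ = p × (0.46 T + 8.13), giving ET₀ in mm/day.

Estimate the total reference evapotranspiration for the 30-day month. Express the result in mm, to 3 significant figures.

178 mm

ET₀ = 0.27 × (0.46 × 30.0 + 8.13) = 0.27 × 21.930 = 5.9211 mm/d
Monthly total = 5.9211 × 30 = 177.633 mm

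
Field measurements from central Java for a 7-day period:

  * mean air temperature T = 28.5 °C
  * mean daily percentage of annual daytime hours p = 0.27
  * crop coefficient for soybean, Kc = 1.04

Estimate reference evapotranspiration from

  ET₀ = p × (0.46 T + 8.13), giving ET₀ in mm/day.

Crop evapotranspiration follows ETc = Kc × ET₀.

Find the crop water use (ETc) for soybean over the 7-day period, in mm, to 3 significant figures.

41.7 mm

ET₀ = 0.27 × (0.46 × 28.5 + 8.13) = 0.27 × 21.240 = 5.7348 mm/d
ETc = Kc × ET₀ = 1.04 × 5.7348 = 5.9642 mm/d
Over 7 days: 5.9642 × 7 = 41.749 mm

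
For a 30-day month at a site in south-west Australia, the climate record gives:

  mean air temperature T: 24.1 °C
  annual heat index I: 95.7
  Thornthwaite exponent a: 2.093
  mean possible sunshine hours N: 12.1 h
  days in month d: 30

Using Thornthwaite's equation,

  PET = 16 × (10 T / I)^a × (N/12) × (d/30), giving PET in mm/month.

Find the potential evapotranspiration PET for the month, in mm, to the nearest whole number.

10T/I = 10 × 24.1 / 95.7 = 2.5183
(10T/I)^a = 2.5183^2.093 = 6.9106
Uncorrected PET = 16 × 6.9106 = 110.570 mm
Correction = (N/12)(d/30) = (12.1/12)(30/30) = 1.0083
PET = 110.570 × 1.0083 = 111.488 mm/month

111 mm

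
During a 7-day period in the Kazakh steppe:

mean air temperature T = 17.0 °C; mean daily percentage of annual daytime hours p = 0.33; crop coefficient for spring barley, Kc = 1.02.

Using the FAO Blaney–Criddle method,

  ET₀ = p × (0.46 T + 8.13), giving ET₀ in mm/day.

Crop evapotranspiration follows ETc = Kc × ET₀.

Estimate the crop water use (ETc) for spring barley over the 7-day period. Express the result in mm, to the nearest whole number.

ET₀ = 0.33 × (0.46 × 17.0 + 8.13) = 0.33 × 15.950 = 5.2635 mm/d
ETc = Kc × ET₀ = 1.02 × 5.2635 = 5.3688 mm/d
Over 7 days: 5.3688 × 7 = 37.582 mm

38 mm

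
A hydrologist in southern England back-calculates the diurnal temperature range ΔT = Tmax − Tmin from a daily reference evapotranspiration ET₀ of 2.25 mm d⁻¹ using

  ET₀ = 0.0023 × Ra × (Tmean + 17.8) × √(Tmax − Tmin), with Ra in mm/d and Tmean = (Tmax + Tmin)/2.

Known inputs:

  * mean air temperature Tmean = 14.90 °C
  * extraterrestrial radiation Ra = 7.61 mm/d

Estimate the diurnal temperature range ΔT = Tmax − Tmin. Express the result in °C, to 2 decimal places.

15.45 °C

√ΔT = ET₀ / [0.0023 × Ra × (Tmean+17.8)] = 2.25 / (0.0023 × 7.61 × 32.70) = 3.9312
ΔT = 3.9312² = 15.454 °C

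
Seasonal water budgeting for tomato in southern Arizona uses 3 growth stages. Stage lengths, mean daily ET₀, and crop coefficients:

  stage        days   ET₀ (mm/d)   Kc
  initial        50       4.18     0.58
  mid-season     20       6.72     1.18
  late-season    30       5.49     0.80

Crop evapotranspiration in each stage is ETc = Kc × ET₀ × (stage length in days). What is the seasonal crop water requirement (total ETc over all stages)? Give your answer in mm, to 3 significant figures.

initial: 0.58 × 4.18 × 50 = 121.22 mm
mid-season: 1.18 × 6.72 × 20 = 158.59 mm
late-season: 0.80 × 5.49 × 30 = 131.76 mm
Seasonal total = 411.57 mm

412 mm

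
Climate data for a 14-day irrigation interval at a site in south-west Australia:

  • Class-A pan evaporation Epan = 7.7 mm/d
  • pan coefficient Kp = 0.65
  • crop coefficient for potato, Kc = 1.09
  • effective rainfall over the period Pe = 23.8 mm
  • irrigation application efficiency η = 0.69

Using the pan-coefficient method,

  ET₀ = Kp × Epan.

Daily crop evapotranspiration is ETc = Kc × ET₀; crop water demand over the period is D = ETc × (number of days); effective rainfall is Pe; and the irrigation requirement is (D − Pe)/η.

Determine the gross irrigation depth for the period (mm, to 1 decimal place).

ET₀ = 0.65 × 7.7 = 5.0050 mm/d
ETc = Kc × ET₀ = 1.09 × 5.0050 = 5.4555 mm/d
Crop demand D = ETc × 14 d = 5.4555 × 14 = 76.377 mm
D − Pe = 76.377 − 23.8 = 52.577 mm
Gross irrigation = 52.577 / 0.69 = 76.199 mm

76.2 mm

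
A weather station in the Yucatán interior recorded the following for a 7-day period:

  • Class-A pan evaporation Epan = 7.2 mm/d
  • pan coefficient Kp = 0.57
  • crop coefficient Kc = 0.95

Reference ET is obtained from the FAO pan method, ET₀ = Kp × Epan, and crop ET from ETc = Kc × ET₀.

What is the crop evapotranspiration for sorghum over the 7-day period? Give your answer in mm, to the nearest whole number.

ET₀ = 0.57 × 7.2 = 4.1040 mm/d
ETc = Kc × ET₀ = 0.95 × 4.1040 = 3.8988 mm/d
Over 7 days: 3.8988 × 7 = 27.292 mm

27 mm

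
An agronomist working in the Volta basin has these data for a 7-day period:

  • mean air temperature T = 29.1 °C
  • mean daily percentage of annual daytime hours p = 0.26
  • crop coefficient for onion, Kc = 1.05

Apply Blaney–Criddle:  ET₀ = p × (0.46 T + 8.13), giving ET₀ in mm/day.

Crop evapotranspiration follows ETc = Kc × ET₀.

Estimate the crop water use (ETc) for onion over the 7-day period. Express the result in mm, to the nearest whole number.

ET₀ = 0.26 × (0.46 × 29.1 + 8.13) = 0.26 × 21.516 = 5.5942 mm/d
ETc = Kc × ET₀ = 1.05 × 5.5942 = 5.8739 mm/d
Over 7 days: 5.8739 × 7 = 41.117 mm

41 mm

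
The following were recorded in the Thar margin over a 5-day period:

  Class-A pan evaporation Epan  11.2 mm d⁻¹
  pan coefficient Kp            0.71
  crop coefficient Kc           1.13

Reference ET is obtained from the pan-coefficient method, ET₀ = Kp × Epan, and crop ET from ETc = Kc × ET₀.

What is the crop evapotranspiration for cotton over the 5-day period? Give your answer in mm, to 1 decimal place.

ET₀ = 0.71 × 11.2 = 7.9520 mm/d
ETc = Kc × ET₀ = 1.13 × 7.9520 = 8.9858 mm/d
Over 5 days: 8.9858 × 5 = 44.929 mm

44.9 mm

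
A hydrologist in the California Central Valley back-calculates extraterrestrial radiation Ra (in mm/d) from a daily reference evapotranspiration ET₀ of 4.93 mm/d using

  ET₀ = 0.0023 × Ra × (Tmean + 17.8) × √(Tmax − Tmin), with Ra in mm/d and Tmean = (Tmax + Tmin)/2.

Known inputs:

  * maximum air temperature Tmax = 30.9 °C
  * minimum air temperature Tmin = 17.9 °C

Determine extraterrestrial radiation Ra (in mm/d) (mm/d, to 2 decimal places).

14.09 mm/d

Tmean = 24.40 °C; √ΔT = 3.6056
Ra = ET₀ / [0.0023 × (Tmean+17.8) × √ΔT] = 4.93 / (0.0023 × 42.20 × 3.6056) = 14.087 mm/d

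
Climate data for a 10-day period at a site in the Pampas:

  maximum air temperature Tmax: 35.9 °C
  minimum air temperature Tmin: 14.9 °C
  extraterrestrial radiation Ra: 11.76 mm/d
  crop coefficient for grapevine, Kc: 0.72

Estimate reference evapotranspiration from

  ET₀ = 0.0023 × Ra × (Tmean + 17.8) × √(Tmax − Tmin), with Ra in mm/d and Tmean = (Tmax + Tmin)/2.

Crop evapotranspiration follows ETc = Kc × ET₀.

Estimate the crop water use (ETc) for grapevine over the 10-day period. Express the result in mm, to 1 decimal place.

Tmean = (35.9 + 14.9)/2 = 25.40 °C
ET₀ = 0.0023 × 11.76 × (25.40 + 17.8) × √21.0 = 0.0023 × 11.76 × 43.20 × 4.5826 = 5.3546 mm/d
ETc = Kc × ET₀ = 0.72 × 5.3546 = 3.8553 mm/d
Over 10 days: 3.8553 × 10 = 38.553 mm

38.6 mm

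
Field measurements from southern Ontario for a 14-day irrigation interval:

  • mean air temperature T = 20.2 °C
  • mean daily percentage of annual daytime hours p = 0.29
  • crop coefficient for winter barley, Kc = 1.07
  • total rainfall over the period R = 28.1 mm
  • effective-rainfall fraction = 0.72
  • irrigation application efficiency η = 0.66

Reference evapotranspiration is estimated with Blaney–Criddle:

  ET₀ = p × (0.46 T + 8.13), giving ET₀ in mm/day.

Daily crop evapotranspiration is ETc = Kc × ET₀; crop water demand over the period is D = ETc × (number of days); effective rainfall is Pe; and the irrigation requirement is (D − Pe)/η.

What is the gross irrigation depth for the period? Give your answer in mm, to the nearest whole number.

84 mm

ET₀ = 0.29 × (0.46 × 20.2 + 8.13) = 0.29 × 17.422 = 5.0524 mm/d
ETc = Kc × ET₀ = 1.07 × 5.0524 = 5.4061 mm/d
Crop demand D = ETc × 14 d = 5.4061 × 14 = 75.685 mm
Pe = 0.72 × 28.1 = 20.232 mm
D − Pe = 75.685 − 20.232 = 55.453 mm
Gross irrigation = 55.453 / 0.66 = 84.020 mm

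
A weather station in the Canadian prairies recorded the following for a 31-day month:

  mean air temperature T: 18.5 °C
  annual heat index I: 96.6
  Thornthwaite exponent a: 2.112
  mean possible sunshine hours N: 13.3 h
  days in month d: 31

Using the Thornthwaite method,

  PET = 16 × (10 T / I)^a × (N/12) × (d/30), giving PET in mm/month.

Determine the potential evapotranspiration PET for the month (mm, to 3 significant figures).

72.3 mm

10T/I = 10 × 18.5 / 96.6 = 1.9151
(10T/I)^a = 1.9151^2.112 = 3.9445
Uncorrected PET = 16 × 3.9445 = 63.112 mm
Correction = (N/12)(d/30) = (13.3/12)(31/30) = 1.1453
PET = 63.112 × 1.1453 = 72.282 mm/month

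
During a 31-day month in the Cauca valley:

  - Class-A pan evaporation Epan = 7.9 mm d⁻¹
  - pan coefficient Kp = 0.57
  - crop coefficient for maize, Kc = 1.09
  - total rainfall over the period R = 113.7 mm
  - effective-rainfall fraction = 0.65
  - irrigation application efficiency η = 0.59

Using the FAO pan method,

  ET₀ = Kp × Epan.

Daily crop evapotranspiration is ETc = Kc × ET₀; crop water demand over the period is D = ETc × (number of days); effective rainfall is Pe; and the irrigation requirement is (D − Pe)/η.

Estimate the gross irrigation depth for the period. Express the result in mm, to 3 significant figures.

133 mm

ET₀ = 0.57 × 7.9 = 4.5030 mm/d
ETc = Kc × ET₀ = 1.09 × 4.5030 = 4.9083 mm/d
Crop demand D = ETc × 31 d = 4.9083 × 31 = 152.157 mm
Pe = 0.65 × 113.7 = 73.905 mm
D − Pe = 152.157 − 73.905 = 78.252 mm
Gross irrigation = 78.252 / 0.59 = 132.631 mm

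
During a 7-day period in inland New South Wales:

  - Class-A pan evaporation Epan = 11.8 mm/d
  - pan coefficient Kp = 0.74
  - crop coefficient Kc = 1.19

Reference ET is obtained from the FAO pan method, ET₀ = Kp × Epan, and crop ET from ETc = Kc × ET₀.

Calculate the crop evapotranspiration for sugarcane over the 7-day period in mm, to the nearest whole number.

73 mm

ET₀ = 0.74 × 11.8 = 8.7320 mm/d
ETc = Kc × ET₀ = 1.19 × 8.7320 = 10.3911 mm/d
Over 7 days: 10.3911 × 7 = 72.738 mm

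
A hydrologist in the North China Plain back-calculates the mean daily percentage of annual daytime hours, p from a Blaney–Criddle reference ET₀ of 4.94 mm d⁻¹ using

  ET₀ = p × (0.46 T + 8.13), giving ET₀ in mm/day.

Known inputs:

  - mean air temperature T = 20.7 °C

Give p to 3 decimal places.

0.280

p = ET₀ / (0.46 T + 8.13) = 4.94 / (0.46 × 20.7 + 8.13) = 4.94 / 17.652 = 0.2799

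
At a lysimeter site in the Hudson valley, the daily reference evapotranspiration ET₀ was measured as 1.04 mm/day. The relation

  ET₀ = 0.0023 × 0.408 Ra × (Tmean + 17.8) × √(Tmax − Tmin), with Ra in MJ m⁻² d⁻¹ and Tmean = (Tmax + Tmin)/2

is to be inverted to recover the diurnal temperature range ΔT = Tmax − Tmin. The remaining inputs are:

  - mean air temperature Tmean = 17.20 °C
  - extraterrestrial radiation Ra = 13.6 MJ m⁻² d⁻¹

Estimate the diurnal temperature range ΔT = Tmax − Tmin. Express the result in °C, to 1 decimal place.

5.4 °C

√ΔT = ET₀ / [0.0023 × 0.408 × Ra × (Tmean+17.8)] = 1.04 / (0.0023 × 5.5488 × 35.00) = 2.3283
ΔT = 2.3283² = 5.421 °C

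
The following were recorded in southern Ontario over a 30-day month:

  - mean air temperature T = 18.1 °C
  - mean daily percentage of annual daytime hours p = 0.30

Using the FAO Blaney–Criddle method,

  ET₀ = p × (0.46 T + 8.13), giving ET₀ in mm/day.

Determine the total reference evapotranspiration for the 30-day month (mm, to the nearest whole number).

ET₀ = 0.30 × (0.46 × 18.1 + 8.13) = 0.30 × 16.456 = 4.9368 mm/d
Monthly total = 4.9368 × 30 = 148.104 mm

148 mm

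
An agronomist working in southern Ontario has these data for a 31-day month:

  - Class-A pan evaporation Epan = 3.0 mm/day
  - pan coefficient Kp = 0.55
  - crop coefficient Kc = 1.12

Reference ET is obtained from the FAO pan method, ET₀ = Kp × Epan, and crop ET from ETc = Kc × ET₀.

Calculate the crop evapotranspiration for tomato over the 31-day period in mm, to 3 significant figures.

57.3 mm

ET₀ = 0.55 × 3.0 = 1.6500 mm/d
ETc = Kc × ET₀ = 1.12 × 1.6500 = 1.8480 mm/d
Over 31 days: 1.8480 × 31 = 57.288 mm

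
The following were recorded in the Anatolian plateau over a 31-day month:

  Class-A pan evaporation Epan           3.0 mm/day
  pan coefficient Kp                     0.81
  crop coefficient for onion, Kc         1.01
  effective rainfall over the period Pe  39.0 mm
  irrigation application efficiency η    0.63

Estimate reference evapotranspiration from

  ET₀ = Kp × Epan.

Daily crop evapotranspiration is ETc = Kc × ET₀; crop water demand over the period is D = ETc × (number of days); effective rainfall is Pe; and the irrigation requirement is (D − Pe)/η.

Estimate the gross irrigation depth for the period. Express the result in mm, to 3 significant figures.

58.9 mm

ET₀ = 0.81 × 3.0 = 2.4300 mm/d
ETc = Kc × ET₀ = 1.01 × 2.4300 = 2.4543 mm/d
Crop demand D = ETc × 31 d = 2.4543 × 31 = 76.083 mm
D − Pe = 76.083 − 39.0 = 37.083 mm
Gross irrigation = 37.083 / 0.63 = 58.862 mm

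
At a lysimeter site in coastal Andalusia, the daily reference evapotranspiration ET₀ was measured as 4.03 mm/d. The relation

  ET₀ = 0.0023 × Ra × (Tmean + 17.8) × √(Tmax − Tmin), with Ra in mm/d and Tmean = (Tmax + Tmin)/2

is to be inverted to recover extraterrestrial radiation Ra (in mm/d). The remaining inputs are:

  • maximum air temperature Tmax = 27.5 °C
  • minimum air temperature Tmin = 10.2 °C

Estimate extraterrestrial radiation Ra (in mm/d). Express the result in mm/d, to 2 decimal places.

Tmean = 18.85 °C; √ΔT = 4.1593
Ra = ET₀ / [0.0023 × (Tmean+17.8) × √ΔT] = 4.03 / (0.0023 × 36.65 × 4.1593) = 11.494 mm/d

11.49 mm/d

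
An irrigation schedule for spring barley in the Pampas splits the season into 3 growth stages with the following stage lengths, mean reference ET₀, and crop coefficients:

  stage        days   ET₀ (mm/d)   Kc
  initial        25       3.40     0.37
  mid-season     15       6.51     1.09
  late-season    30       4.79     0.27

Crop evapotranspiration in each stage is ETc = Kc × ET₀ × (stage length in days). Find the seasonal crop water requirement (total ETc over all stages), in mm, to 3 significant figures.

initial: 0.37 × 3.40 × 25 = 31.45 mm
mid-season: 1.09 × 6.51 × 15 = 106.44 mm
late-season: 0.27 × 4.79 × 30 = 38.80 mm
Seasonal total = 176.69 mm

177 mm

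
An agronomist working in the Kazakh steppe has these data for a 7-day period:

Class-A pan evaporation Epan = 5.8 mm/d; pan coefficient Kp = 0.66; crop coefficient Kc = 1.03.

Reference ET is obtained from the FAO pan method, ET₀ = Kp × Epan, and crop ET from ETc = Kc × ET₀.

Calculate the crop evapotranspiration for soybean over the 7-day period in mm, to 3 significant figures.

27.6 mm

ET₀ = 0.66 × 5.8 = 3.8280 mm/d
ETc = Kc × ET₀ = 1.03 × 3.8280 = 3.9428 mm/d
Over 7 days: 3.9428 × 7 = 27.600 mm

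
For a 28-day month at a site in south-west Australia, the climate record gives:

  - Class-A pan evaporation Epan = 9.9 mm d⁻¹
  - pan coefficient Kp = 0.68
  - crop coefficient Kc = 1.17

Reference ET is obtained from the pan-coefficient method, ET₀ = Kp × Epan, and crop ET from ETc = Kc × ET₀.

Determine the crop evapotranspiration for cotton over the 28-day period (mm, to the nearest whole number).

221 mm

ET₀ = 0.68 × 9.9 = 6.7320 mm/d
ETc = Kc × ET₀ = 1.17 × 6.7320 = 7.8764 mm/d
Over 28 days: 7.8764 × 28 = 220.539 mm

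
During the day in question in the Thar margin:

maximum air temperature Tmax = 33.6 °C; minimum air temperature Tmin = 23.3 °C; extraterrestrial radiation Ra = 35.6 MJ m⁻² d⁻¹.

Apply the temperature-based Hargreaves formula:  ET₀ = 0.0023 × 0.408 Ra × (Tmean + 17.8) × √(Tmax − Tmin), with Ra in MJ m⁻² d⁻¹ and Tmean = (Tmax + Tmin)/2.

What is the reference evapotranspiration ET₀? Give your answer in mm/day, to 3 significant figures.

4.96 mm/day

Tmean = (33.6 + 23.3)/2 = 28.45 °C
0.408 Ra = 0.408 × 35.6 = 14.5248 mm/d equivalent
ET₀ = 0.0023 × 14.5248 × (28.45 + 17.8) × √10.3 = 0.0023 × 14.5248 × 46.25 × 3.2094 = 4.9588 mm/d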